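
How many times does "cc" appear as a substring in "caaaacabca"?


Searching for "cc" in "caaaacabca"
Scanning each position:
  Position 0: "ca" => no
  Position 1: "aa" => no
  Position 2: "aa" => no
  Position 3: "aa" => no
  Position 4: "ac" => no
  Position 5: "ca" => no
  Position 6: "ab" => no
  Position 7: "bc" => no
  Position 8: "ca" => no
Total occurrences: 0

0


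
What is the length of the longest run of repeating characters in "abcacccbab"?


Input: "abcacccbab"
Scanning for longest run:
  Position 1 ('b'): new char, reset run to 1
  Position 2 ('c'): new char, reset run to 1
  Position 3 ('a'): new char, reset run to 1
  Position 4 ('c'): new char, reset run to 1
  Position 5 ('c'): continues run of 'c', length=2
  Position 6 ('c'): continues run of 'c', length=3
  Position 7 ('b'): new char, reset run to 1
  Position 8 ('a'): new char, reset run to 1
  Position 9 ('b'): new char, reset run to 1
Longest run: 'c' with length 3

3


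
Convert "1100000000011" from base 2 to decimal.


Input: "1100000000011" in base 2
Positional expansion:
  Digit '1' (value 1) x 2^12 = 4096
  Digit '1' (value 1) x 2^11 = 2048
  Digit '0' (value 0) x 2^10 = 0
  Digit '0' (value 0) x 2^9 = 0
  Digit '0' (value 0) x 2^8 = 0
  Digit '0' (value 0) x 2^7 = 0
  Digit '0' (value 0) x 2^6 = 0
  Digit '0' (value 0) x 2^5 = 0
  Digit '0' (value 0) x 2^4 = 0
  Digit '0' (value 0) x 2^3 = 0
  Digit '0' (value 0) x 2^2 = 0
  Digit '1' (value 1) x 2^1 = 2
  Digit '1' (value 1) x 2^0 = 1
Sum = 6147

6147


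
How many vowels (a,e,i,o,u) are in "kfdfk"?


Input: kfdfk
Checking each character:
  'k' at position 0: consonant
  'f' at position 1: consonant
  'd' at position 2: consonant
  'f' at position 3: consonant
  'k' at position 4: consonant
Total vowels: 0

0


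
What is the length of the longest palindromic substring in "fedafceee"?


Input: "fedafceee"
Checking substrings for palindromes:
  [6:9] "eee" (len 3) => palindrome
  [6:8] "ee" (len 2) => palindrome
  [7:9] "ee" (len 2) => palindrome
Longest palindromic substring: "eee" with length 3

3


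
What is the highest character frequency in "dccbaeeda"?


Input: dccbaeeda
Character counts:
  'a': 2
  'b': 1
  'c': 2
  'd': 2
  'e': 2
Maximum frequency: 2

2


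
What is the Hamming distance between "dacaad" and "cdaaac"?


Comparing "dacaad" and "cdaaac" position by position:
  Position 0: 'd' vs 'c' => differ
  Position 1: 'a' vs 'd' => differ
  Position 2: 'c' vs 'a' => differ
  Position 3: 'a' vs 'a' => same
  Position 4: 'a' vs 'a' => same
  Position 5: 'd' vs 'c' => differ
Total differences (Hamming distance): 4

4


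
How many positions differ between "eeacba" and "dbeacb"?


Comparing "eeacba" and "dbeacb" position by position:
  Position 0: 'e' vs 'd' => DIFFER
  Position 1: 'e' vs 'b' => DIFFER
  Position 2: 'a' vs 'e' => DIFFER
  Position 3: 'c' vs 'a' => DIFFER
  Position 4: 'b' vs 'c' => DIFFER
  Position 5: 'a' vs 'b' => DIFFER
Positions that differ: 6

6


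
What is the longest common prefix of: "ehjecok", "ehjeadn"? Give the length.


Words: ehjecok, ehjeadn
  Position 0: all 'e' => match
  Position 1: all 'h' => match
  Position 2: all 'j' => match
  Position 3: all 'e' => match
  Position 4: ('c', 'a') => mismatch, stop
LCP = "ehje" (length 4)

4


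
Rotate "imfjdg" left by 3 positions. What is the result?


Input: "imfjdg", rotate left by 3
First 3 characters: "imf"
Remaining characters: "jdg"
Concatenate remaining + first: "jdg" + "imf" = "jdgimf"

jdgimf


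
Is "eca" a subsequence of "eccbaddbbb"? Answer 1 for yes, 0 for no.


Check if "eca" is a subsequence of "eccbaddbbb"
Greedy scan:
  Position 0 ('e'): matches sub[0] = 'e'
  Position 1 ('c'): matches sub[1] = 'c'
  Position 2 ('c'): no match needed
  Position 3 ('b'): no match needed
  Position 4 ('a'): matches sub[2] = 'a'
  Position 5 ('d'): no match needed
  Position 6 ('d'): no match needed
  Position 7 ('b'): no match needed
  Position 8 ('b'): no match needed
  Position 9 ('b'): no match needed
All 3 characters matched => is a subsequence

1


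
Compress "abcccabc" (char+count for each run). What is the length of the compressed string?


Input: abcccabc
Runs:
  'a' x 1 => "a1"
  'b' x 1 => "b1"
  'c' x 3 => "c3"
  'a' x 1 => "a1"
  'b' x 1 => "b1"
  'c' x 1 => "c1"
Compressed: "a1b1c3a1b1c1"
Compressed length: 12

12


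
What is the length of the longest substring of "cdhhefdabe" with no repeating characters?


Input: "cdhhefdabe"
Sliding window (track last position of each char):
  Position 0 ('c'): window [0,0] length 1 -- new best
  Position 1 ('d'): window [0,1] length 2 -- new best
  Position 2 ('h'): window [0,2] length 3 -- new best
  Position 3 ('h'): repeat (last at 2), move window start to 3
  Position 3 ('h'): window [3,3] length 1
  Position 4 ('e'): window [3,4] length 2
  Position 5 ('f'): window [3,5] length 3
  Position 6 ('d'): window [3,6] length 4 -- new best
  Position 7 ('a'): window [3,7] length 5 -- new best
  Position 8 ('b'): window [3,8] length 6 -- new best
  Position 9 ('e'): repeat (last at 4), move window start to 5
  Position 9 ('e'): window [5,9] length 5
Longest substring with no repeats: "hefdab" with length 6

6


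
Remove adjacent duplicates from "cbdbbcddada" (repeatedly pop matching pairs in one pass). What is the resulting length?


Input: cbdbbcddada
Stack-based adjacent duplicate removal:
  Read 'c': push. Stack: c
  Read 'b': push. Stack: cb
  Read 'd': push. Stack: cbd
  Read 'b': push. Stack: cbdb
  Read 'b': matches stack top 'b' => pop. Stack: cbd
  Read 'c': push. Stack: cbdc
  Read 'd': push. Stack: cbdcd
  Read 'd': matches stack top 'd' => pop. Stack: cbdc
  Read 'a': push. Stack: cbdca
  Read 'd': push. Stack: cbdcad
  Read 'a': push. Stack: cbdcada
Final stack: "cbdcada" (length 7)

7


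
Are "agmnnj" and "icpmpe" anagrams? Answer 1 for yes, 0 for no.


Strings: "agmnnj", "icpmpe"
Sorted first:  agjmnn
Sorted second: ceimpp
Differ at position 0: 'a' vs 'c' => not anagrams

0


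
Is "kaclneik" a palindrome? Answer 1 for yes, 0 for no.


Input: kaclneik
Reversed: kienlcak
  Compare pos 0 ('k') with pos 7 ('k'): match
  Compare pos 1 ('a') with pos 6 ('i'): MISMATCH
  Compare pos 2 ('c') with pos 5 ('e'): MISMATCH
  Compare pos 3 ('l') with pos 4 ('n'): MISMATCH
Result: not a palindrome

0


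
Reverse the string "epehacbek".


Input: epehacbek
Reading characters right to left:
  Position 8: 'k'
  Position 7: 'e'
  Position 6: 'b'
  Position 5: 'c'
  Position 4: 'a'
  Position 3: 'h'
  Position 2: 'e'
  Position 1: 'p'
  Position 0: 'e'
Reversed: kebcahepe

kebcahepe


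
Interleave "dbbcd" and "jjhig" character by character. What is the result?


Interleaving "dbbcd" and "jjhig":
  Position 0: 'd' from first, 'j' from second => "dj"
  Position 1: 'b' from first, 'j' from second => "bj"
  Position 2: 'b' from first, 'h' from second => "bh"
  Position 3: 'c' from first, 'i' from second => "ci"
  Position 4: 'd' from first, 'g' from second => "dg"
Result: djbjbhcidg

djbjbhcidg


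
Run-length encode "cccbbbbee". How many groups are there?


Input: cccbbbbee
Scanning for consecutive runs:
  Group 1: 'c' x 3 (positions 0-2)
  Group 2: 'b' x 4 (positions 3-6)
  Group 3: 'e' x 2 (positions 7-8)
Total groups: 3

3


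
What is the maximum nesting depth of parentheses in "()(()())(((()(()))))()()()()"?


Input: "()(()())(((()(()))))()()()()"
Tracking depth:
  Position 0 '(': depth becomes 1
  Position 1 ')': depth becomes 0
  Position 2 '(': depth becomes 1
  Position 3 '(': depth becomes 2
  Position 4 ')': depth becomes 1
  Position 5 '(': depth becomes 2
  Position 6 ')': depth becomes 1
  Position 7 ')': depth becomes 0
  Position 8 '(': depth becomes 1
  Position 9 '(': depth becomes 2
  Position 10 '(': depth becomes 3
  Position 11 '(': depth becomes 4
  Position 12 ')': depth becomes 3
  Position 13 '(': depth becomes 4
  Position 14 '(': depth becomes 5
  Position 15 ')': depth becomes 4
  Position 16 ')': depth becomes 3
  Position 17 ')': depth becomes 2
  Position 18 ')': depth becomes 1
  Position 19 ')': depth becomes 0
  Position 20 '(': depth becomes 1
  Position 21 ')': depth becomes 0
  Position 22 '(': depth becomes 1
  Position 23 ')': depth becomes 0
  Position 24 '(': depth becomes 1
  Position 25 ')': depth becomes 0
  Position 26 '(': depth becomes 1
  Position 27 ')': depth becomes 0
Maximum depth reached: 5

5


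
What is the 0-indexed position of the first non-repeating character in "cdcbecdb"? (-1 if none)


Input: cdcbecdb
Character frequencies:
  'b': 2
  'c': 3
  'd': 2
  'e': 1
Scanning left to right for freq == 1:
  Position 0 ('c'): freq=3, skip
  Position 1 ('d'): freq=2, skip
  Position 2 ('c'): freq=3, skip
  Position 3 ('b'): freq=2, skip
  Position 4 ('e'): unique! => answer = 4

4


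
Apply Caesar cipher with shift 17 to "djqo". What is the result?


Caesar cipher: shift "djqo" by 17
  'd' (pos 3) + 17 = pos 20 = 'u'
  'j' (pos 9) + 17 = pos 0 = 'a'
  'q' (pos 16) + 17 = pos 7 = 'h'
  'o' (pos 14) + 17 = pos 5 = 'f'
Result: uahf

uahf


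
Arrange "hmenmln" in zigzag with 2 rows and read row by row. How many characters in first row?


Zigzag "hmenmln" into 2 rows:
Placing characters:
  'h' => row 0
  'm' => row 1
  'e' => row 0
  'n' => row 1
  'm' => row 0
  'l' => row 1
  'n' => row 0
Rows:
  Row 0: "hemn"
  Row 1: "mnl"
First row length: 4

4


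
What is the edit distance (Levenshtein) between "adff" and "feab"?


Computing edit distance: "adff" -> "feab"
DP table:
           f    e    a    b
      0    1    2    3    4
  a   1    1    2    2    3
  d   2    2    2    3    3
  f   3    2    3    3    4
  f   4    3    3    4    4
Edit distance = dp[4][4] = 4

4


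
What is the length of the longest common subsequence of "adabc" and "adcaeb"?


LCS of "adabc" and "adcaeb"
DP table:
           a    d    c    a    e    b
      0    0    0    0    0    0    0
  a   0    1    1    1    1    1    1
  d   0    1    2    2    2    2    2
  a   0    1    2    2    3    3    3
  b   0    1    2    2    3    3    4
  c   0    1    2    3    3    3    4
LCS length = dp[5][6] = 4

4


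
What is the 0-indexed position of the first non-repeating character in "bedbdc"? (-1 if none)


Input: bedbdc
Character frequencies:
  'b': 2
  'c': 1
  'd': 2
  'e': 1
Scanning left to right for freq == 1:
  Position 0 ('b'): freq=2, skip
  Position 1 ('e'): unique! => answer = 1

1


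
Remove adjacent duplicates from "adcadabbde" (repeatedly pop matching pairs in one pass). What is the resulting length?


Input: adcadabbde
Stack-based adjacent duplicate removal:
  Read 'a': push. Stack: a
  Read 'd': push. Stack: ad
  Read 'c': push. Stack: adc
  Read 'a': push. Stack: adca
  Read 'd': push. Stack: adcad
  Read 'a': push. Stack: adcada
  Read 'b': push. Stack: adcadab
  Read 'b': matches stack top 'b' => pop. Stack: adcada
  Read 'd': push. Stack: adcadad
  Read 'e': push. Stack: adcadade
Final stack: "adcadade" (length 8)

8


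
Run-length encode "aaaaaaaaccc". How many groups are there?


Input: aaaaaaaaccc
Scanning for consecutive runs:
  Group 1: 'a' x 8 (positions 0-7)
  Group 2: 'c' x 3 (positions 8-10)
Total groups: 2

2


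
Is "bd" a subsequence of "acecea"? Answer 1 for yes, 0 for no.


Check if "bd" is a subsequence of "acecea"
Greedy scan:
  Position 0 ('a'): no match needed
  Position 1 ('c'): no match needed
  Position 2 ('e'): no match needed
  Position 3 ('c'): no match needed
  Position 4 ('e'): no match needed
  Position 5 ('a'): no match needed
Only matched 0/2 characters => not a subsequence

0


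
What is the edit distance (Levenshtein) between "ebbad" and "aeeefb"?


Computing edit distance: "ebbad" -> "aeeefb"
DP table:
           a    e    e    e    f    b
      0    1    2    3    4    5    6
  e   1    1    1    2    3    4    5
  b   2    2    2    2    3    4    4
  b   3    3    3    3    3    4    4
  a   4    3    4    4    4    4    5
  d   5    4    4    5    5    5    5
Edit distance = dp[5][6] = 5

5


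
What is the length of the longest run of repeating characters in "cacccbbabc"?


Input: "cacccbbabc"
Scanning for longest run:
  Position 1 ('a'): new char, reset run to 1
  Position 2 ('c'): new char, reset run to 1
  Position 3 ('c'): continues run of 'c', length=2
  Position 4 ('c'): continues run of 'c', length=3
  Position 5 ('b'): new char, reset run to 1
  Position 6 ('b'): continues run of 'b', length=2
  Position 7 ('a'): new char, reset run to 1
  Position 8 ('b'): new char, reset run to 1
  Position 9 ('c'): new char, reset run to 1
Longest run: 'c' with length 3

3


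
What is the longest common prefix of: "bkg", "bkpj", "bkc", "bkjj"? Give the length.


Words: bkg, bkpj, bkc, bkjj
  Position 0: all 'b' => match
  Position 1: all 'k' => match
  Position 2: ('g', 'p', 'c', 'j') => mismatch, stop
LCP = "bk" (length 2)

2


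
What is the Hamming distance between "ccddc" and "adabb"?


Comparing "ccddc" and "adabb" position by position:
  Position 0: 'c' vs 'a' => differ
  Position 1: 'c' vs 'd' => differ
  Position 2: 'd' vs 'a' => differ
  Position 3: 'd' vs 'b' => differ
  Position 4: 'c' vs 'b' => differ
Total differences (Hamming distance): 5

5


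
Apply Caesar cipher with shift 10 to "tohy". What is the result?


Caesar cipher: shift "tohy" by 10
  't' (pos 19) + 10 = pos 3 = 'd'
  'o' (pos 14) + 10 = pos 24 = 'y'
  'h' (pos 7) + 10 = pos 17 = 'r'
  'y' (pos 24) + 10 = pos 8 = 'i'
Result: dyri

dyri


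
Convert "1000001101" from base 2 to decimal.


Input: "1000001101" in base 2
Positional expansion:
  Digit '1' (value 1) x 2^9 = 512
  Digit '0' (value 0) x 2^8 = 0
  Digit '0' (value 0) x 2^7 = 0
  Digit '0' (value 0) x 2^6 = 0
  Digit '0' (value 0) x 2^5 = 0
  Digit '0' (value 0) x 2^4 = 0
  Digit '1' (value 1) x 2^3 = 8
  Digit '1' (value 1) x 2^2 = 4
  Digit '0' (value 0) x 2^1 = 0
  Digit '1' (value 1) x 2^0 = 1
Sum = 525

525


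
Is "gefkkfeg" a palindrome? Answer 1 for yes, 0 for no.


Input: gefkkfeg
Reversed: gefkkfeg
  Compare pos 0 ('g') with pos 7 ('g'): match
  Compare pos 1 ('e') with pos 6 ('e'): match
  Compare pos 2 ('f') with pos 5 ('f'): match
  Compare pos 3 ('k') with pos 4 ('k'): match
Result: palindrome

1


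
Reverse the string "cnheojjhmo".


Input: cnheojjhmo
Reading characters right to left:
  Position 9: 'o'
  Position 8: 'm'
  Position 7: 'h'
  Position 6: 'j'
  Position 5: 'j'
  Position 4: 'o'
  Position 3: 'e'
  Position 2: 'h'
  Position 1: 'n'
  Position 0: 'c'
Reversed: omhjjoehnc

omhjjoehnc


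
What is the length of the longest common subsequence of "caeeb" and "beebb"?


LCS of "caeeb" and "beebb"
DP table:
           b    e    e    b    b
      0    0    0    0    0    0
  c   0    0    0    0    0    0
  a   0    0    0    0    0    0
  e   0    0    1    1    1    1
  e   0    0    1    2    2    2
  b   0    1    1    2    3    3
LCS length = dp[5][5] = 3

3


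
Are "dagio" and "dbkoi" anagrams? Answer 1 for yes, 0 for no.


Strings: "dagio", "dbkoi"
Sorted first:  adgio
Sorted second: bdiko
Differ at position 0: 'a' vs 'b' => not anagrams

0


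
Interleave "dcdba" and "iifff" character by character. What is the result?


Interleaving "dcdba" and "iifff":
  Position 0: 'd' from first, 'i' from second => "di"
  Position 1: 'c' from first, 'i' from second => "ci"
  Position 2: 'd' from first, 'f' from second => "df"
  Position 3: 'b' from first, 'f' from second => "bf"
  Position 4: 'a' from first, 'f' from second => "af"
Result: dicidfbfaf

dicidfbfaf


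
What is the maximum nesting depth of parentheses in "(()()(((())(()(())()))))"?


Input: "(()()(((())(()(())()))))"
Tracking depth:
  Position 0 '(': depth becomes 1
  Position 1 '(': depth becomes 2
  Position 2 ')': depth becomes 1
  Position 3 '(': depth becomes 2
  Position 4 ')': depth becomes 1
  Position 5 '(': depth becomes 2
  Position 6 '(': depth becomes 3
  Position 7 '(': depth becomes 4
  Position 8 '(': depth becomes 5
  Position 9 ')': depth becomes 4
  Position 10 ')': depth becomes 3
  Position 11 '(': depth becomes 4
  Position 12 '(': depth becomes 5
  Position 13 ')': depth becomes 4
  Position 14 '(': depth becomes 5
  Position 15 '(': depth becomes 6
  Position 16 ')': depth becomes 5
  Position 17 ')': depth becomes 4
  Position 18 '(': depth becomes 5
  Position 19 ')': depth becomes 4
  Position 20 ')': depth becomes 3
  Position 21 ')': depth becomes 2
  Position 22 ')': depth becomes 1
  Position 23 ')': depth becomes 0
Maximum depth reached: 6

6


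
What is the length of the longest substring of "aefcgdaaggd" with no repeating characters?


Input: "aefcgdaaggd"
Sliding window (track last position of each char):
  Position 0 ('a'): window [0,0] length 1 -- new best
  Position 1 ('e'): window [0,1] length 2 -- new best
  Position 2 ('f'): window [0,2] length 3 -- new best
  Position 3 ('c'): window [0,3] length 4 -- new best
  Position 4 ('g'): window [0,4] length 5 -- new best
  Position 5 ('d'): window [0,5] length 6 -- new best
  Position 6 ('a'): repeat (last at 0), move window start to 1
  Position 6 ('a'): window [1,6] length 6
  Position 7 ('a'): repeat (last at 6), move window start to 7
  Position 7 ('a'): window [7,7] length 1
  Position 8 ('g'): window [7,8] length 2
  Position 9 ('g'): repeat (last at 8), move window start to 9
  Position 9 ('g'): window [9,9] length 1
  Position 10 ('d'): window [9,10] length 2
Longest substring with no repeats: "aefcgd" with length 6

6


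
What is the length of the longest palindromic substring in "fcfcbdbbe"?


Input: "fcfcbdbbe"
Checking substrings for palindromes:
  [0:3] "fcf" (len 3) => palindrome
  [1:4] "cfc" (len 3) => palindrome
  [4:7] "bdb" (len 3) => palindrome
  [6:8] "bb" (len 2) => palindrome
Longest palindromic substring: "fcf" with length 3

3


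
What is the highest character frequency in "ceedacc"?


Input: ceedacc
Character counts:
  'a': 1
  'c': 3
  'd': 1
  'e': 2
Maximum frequency: 3

3


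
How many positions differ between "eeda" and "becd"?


Comparing "eeda" and "becd" position by position:
  Position 0: 'e' vs 'b' => DIFFER
  Position 1: 'e' vs 'e' => same
  Position 2: 'd' vs 'c' => DIFFER
  Position 3: 'a' vs 'd' => DIFFER
Positions that differ: 3

3


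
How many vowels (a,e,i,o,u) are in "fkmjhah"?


Input: fkmjhah
Checking each character:
  'f' at position 0: consonant
  'k' at position 1: consonant
  'm' at position 2: consonant
  'j' at position 3: consonant
  'h' at position 4: consonant
  'a' at position 5: vowel (running total: 1)
  'h' at position 6: consonant
Total vowels: 1

1


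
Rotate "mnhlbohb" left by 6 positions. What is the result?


Input: "mnhlbohb", rotate left by 6
First 6 characters: "mnhlbo"
Remaining characters: "hb"
Concatenate remaining + first: "hb" + "mnhlbo" = "hbmnhlbo"

hbmnhlbo


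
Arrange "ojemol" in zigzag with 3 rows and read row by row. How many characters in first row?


Zigzag "ojemol" into 3 rows:
Placing characters:
  'o' => row 0
  'j' => row 1
  'e' => row 2
  'm' => row 1
  'o' => row 0
  'l' => row 1
Rows:
  Row 0: "oo"
  Row 1: "jml"
  Row 2: "e"
First row length: 2

2


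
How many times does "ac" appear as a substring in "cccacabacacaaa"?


Searching for "ac" in "cccacabacacaaa"
Scanning each position:
  Position 0: "cc" => no
  Position 1: "cc" => no
  Position 2: "ca" => no
  Position 3: "ac" => MATCH
  Position 4: "ca" => no
  Position 5: "ab" => no
  Position 6: "ba" => no
  Position 7: "ac" => MATCH
  Position 8: "ca" => no
  Position 9: "ac" => MATCH
  Position 10: "ca" => no
  Position 11: "aa" => no
  Position 12: "aa" => no
Total occurrences: 3

3


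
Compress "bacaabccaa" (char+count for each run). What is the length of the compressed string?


Input: bacaabccaa
Runs:
  'b' x 1 => "b1"
  'a' x 1 => "a1"
  'c' x 1 => "c1"
  'a' x 2 => "a2"
  'b' x 1 => "b1"
  'c' x 2 => "c2"
  'a' x 2 => "a2"
Compressed: "b1a1c1a2b1c2a2"
Compressed length: 14

14


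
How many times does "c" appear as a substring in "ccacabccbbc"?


Searching for "c" in "ccacabccbbc"
Scanning each position:
  Position 0: "c" => MATCH
  Position 1: "c" => MATCH
  Position 2: "a" => no
  Position 3: "c" => MATCH
  Position 4: "a" => no
  Position 5: "b" => no
  Position 6: "c" => MATCH
  Position 7: "c" => MATCH
  Position 8: "b" => no
  Position 9: "b" => no
  Position 10: "c" => MATCH
Total occurrences: 6

6


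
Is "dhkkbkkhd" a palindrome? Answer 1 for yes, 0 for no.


Input: dhkkbkkhd
Reversed: dhkkbkkhd
  Compare pos 0 ('d') with pos 8 ('d'): match
  Compare pos 1 ('h') with pos 7 ('h'): match
  Compare pos 2 ('k') with pos 6 ('k'): match
  Compare pos 3 ('k') with pos 5 ('k'): match
Result: palindrome

1


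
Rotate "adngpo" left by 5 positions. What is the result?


Input: "adngpo", rotate left by 5
First 5 characters: "adngp"
Remaining characters: "o"
Concatenate remaining + first: "o" + "adngp" = "oadngp"

oadngp


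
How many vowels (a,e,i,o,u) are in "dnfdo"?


Input: dnfdo
Checking each character:
  'd' at position 0: consonant
  'n' at position 1: consonant
  'f' at position 2: consonant
  'd' at position 3: consonant
  'o' at position 4: vowel (running total: 1)
Total vowels: 1

1


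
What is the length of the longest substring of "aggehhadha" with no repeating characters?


Input: "aggehhadha"
Sliding window (track last position of each char):
  Position 0 ('a'): window [0,0] length 1 -- new best
  Position 1 ('g'): window [0,1] length 2 -- new best
  Position 2 ('g'): repeat (last at 1), move window start to 2
  Position 2 ('g'): window [2,2] length 1
  Position 3 ('e'): window [2,3] length 2
  Position 4 ('h'): window [2,4] length 3 -- new best
  Position 5 ('h'): repeat (last at 4), move window start to 5
  Position 5 ('h'): window [5,5] length 1
  Position 6 ('a'): window [5,6] length 2
  Position 7 ('d'): window [5,7] length 3
  Position 8 ('h'): repeat (last at 5), move window start to 6
  Position 8 ('h'): window [6,8] length 3
  Position 9 ('a'): repeat (last at 6), move window start to 7
  Position 9 ('a'): window [7,9] length 3
Longest substring with no repeats: "geh" with length 3

3


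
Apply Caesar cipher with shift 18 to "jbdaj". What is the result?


Caesar cipher: shift "jbdaj" by 18
  'j' (pos 9) + 18 = pos 1 = 'b'
  'b' (pos 1) + 18 = pos 19 = 't'
  'd' (pos 3) + 18 = pos 21 = 'v'
  'a' (pos 0) + 18 = pos 18 = 's'
  'j' (pos 9) + 18 = pos 1 = 'b'
Result: btvsb

btvsb


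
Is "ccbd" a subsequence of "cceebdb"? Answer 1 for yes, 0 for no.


Check if "ccbd" is a subsequence of "cceebdb"
Greedy scan:
  Position 0 ('c'): matches sub[0] = 'c'
  Position 1 ('c'): matches sub[1] = 'c'
  Position 2 ('e'): no match needed
  Position 3 ('e'): no match needed
  Position 4 ('b'): matches sub[2] = 'b'
  Position 5 ('d'): matches sub[3] = 'd'
  Position 6 ('b'): no match needed
All 4 characters matched => is a subsequence

1


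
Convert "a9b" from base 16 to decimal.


Input: "a9b" in base 16
Positional expansion:
  Digit 'a' (value 10) x 16^2 = 2560
  Digit '9' (value 9) x 16^1 = 144
  Digit 'b' (value 11) x 16^0 = 11
Sum = 2715

2715


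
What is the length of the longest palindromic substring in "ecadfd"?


Input: "ecadfd"
Checking substrings for palindromes:
  [3:6] "dfd" (len 3) => palindrome
Longest palindromic substring: "dfd" with length 3

3


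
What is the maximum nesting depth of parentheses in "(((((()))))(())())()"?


Input: "(((((()))))(())())()"
Tracking depth:
  Position 0 '(': depth becomes 1
  Position 1 '(': depth becomes 2
  Position 2 '(': depth becomes 3
  Position 3 '(': depth becomes 4
  Position 4 '(': depth becomes 5
  Position 5 '(': depth becomes 6
  Position 6 ')': depth becomes 5
  Position 7 ')': depth becomes 4
  Position 8 ')': depth becomes 3
  Position 9 ')': depth becomes 2
  Position 10 ')': depth becomes 1
  Position 11 '(': depth becomes 2
  Position 12 '(': depth becomes 3
  Position 13 ')': depth becomes 2
  Position 14 ')': depth becomes 1
  Position 15 '(': depth becomes 2
  Position 16 ')': depth becomes 1
  Position 17 ')': depth becomes 0
  Position 18 '(': depth becomes 1
  Position 19 ')': depth becomes 0
Maximum depth reached: 6

6


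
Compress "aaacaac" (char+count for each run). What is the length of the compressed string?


Input: aaacaac
Runs:
  'a' x 3 => "a3"
  'c' x 1 => "c1"
  'a' x 2 => "a2"
  'c' x 1 => "c1"
Compressed: "a3c1a2c1"
Compressed length: 8

8


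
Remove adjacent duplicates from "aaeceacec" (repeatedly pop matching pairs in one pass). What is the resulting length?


Input: aaeceacec
Stack-based adjacent duplicate removal:
  Read 'a': push. Stack: a
  Read 'a': matches stack top 'a' => pop. Stack: (empty)
  Read 'e': push. Stack: e
  Read 'c': push. Stack: ec
  Read 'e': push. Stack: ece
  Read 'a': push. Stack: ecea
  Read 'c': push. Stack: eceac
  Read 'e': push. Stack: eceace
  Read 'c': push. Stack: eceacec
Final stack: "eceacec" (length 7)

7


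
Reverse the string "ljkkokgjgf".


Input: ljkkokgjgf
Reading characters right to left:
  Position 9: 'f'
  Position 8: 'g'
  Position 7: 'j'
  Position 6: 'g'
  Position 5: 'k'
  Position 4: 'o'
  Position 3: 'k'
  Position 2: 'k'
  Position 1: 'j'
  Position 0: 'l'
Reversed: fgjgkokkjl

fgjgkokkjl


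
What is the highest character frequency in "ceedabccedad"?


Input: ceedabccedad
Character counts:
  'a': 2
  'b': 1
  'c': 3
  'd': 3
  'e': 3
Maximum frequency: 3

3


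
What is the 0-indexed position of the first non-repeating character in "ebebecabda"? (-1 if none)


Input: ebebecabda
Character frequencies:
  'a': 2
  'b': 3
  'c': 1
  'd': 1
  'e': 3
Scanning left to right for freq == 1:
  Position 0 ('e'): freq=3, skip
  Position 1 ('b'): freq=3, skip
  Position 2 ('e'): freq=3, skip
  Position 3 ('b'): freq=3, skip
  Position 4 ('e'): freq=3, skip
  Position 5 ('c'): unique! => answer = 5

5


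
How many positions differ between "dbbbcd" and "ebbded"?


Comparing "dbbbcd" and "ebbded" position by position:
  Position 0: 'd' vs 'e' => DIFFER
  Position 1: 'b' vs 'b' => same
  Position 2: 'b' vs 'b' => same
  Position 3: 'b' vs 'd' => DIFFER
  Position 4: 'c' vs 'e' => DIFFER
  Position 5: 'd' vs 'd' => same
Positions that differ: 3

3


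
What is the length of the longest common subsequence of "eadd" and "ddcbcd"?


LCS of "eadd" and "ddcbcd"
DP table:
           d    d    c    b    c    d
      0    0    0    0    0    0    0
  e   0    0    0    0    0    0    0
  a   0    0    0    0    0    0    0
  d   0    1    1    1    1    1    1
  d   0    1    2    2    2    2    2
LCS length = dp[4][6] = 2

2


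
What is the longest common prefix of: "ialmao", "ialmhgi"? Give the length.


Words: ialmao, ialmhgi
  Position 0: all 'i' => match
  Position 1: all 'a' => match
  Position 2: all 'l' => match
  Position 3: all 'm' => match
  Position 4: ('a', 'h') => mismatch, stop
LCP = "ialm" (length 4)

4


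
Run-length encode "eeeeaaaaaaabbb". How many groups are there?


Input: eeeeaaaaaaabbb
Scanning for consecutive runs:
  Group 1: 'e' x 4 (positions 0-3)
  Group 2: 'a' x 7 (positions 4-10)
  Group 3: 'b' x 3 (positions 11-13)
Total groups: 3

3


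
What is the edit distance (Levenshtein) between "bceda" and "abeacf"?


Computing edit distance: "bceda" -> "abeacf"
DP table:
           a    b    e    a    c    f
      0    1    2    3    4    5    6
  b   1    1    1    2    3    4    5
  c   2    2    2    2    3    3    4
  e   3    3    3    2    3    4    4
  d   4    4    4    3    3    4    5
  a   5    4    5    4    3    4    5
Edit distance = dp[5][6] = 5

5


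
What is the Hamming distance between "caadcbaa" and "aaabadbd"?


Comparing "caadcbaa" and "aaabadbd" position by position:
  Position 0: 'c' vs 'a' => differ
  Position 1: 'a' vs 'a' => same
  Position 2: 'a' vs 'a' => same
  Position 3: 'd' vs 'b' => differ
  Position 4: 'c' vs 'a' => differ
  Position 5: 'b' vs 'd' => differ
  Position 6: 'a' vs 'b' => differ
  Position 7: 'a' vs 'd' => differ
Total differences (Hamming distance): 6

6


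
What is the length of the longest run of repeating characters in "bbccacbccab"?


Input: "bbccacbccab"
Scanning for longest run:
  Position 1 ('b'): continues run of 'b', length=2
  Position 2 ('c'): new char, reset run to 1
  Position 3 ('c'): continues run of 'c', length=2
  Position 4 ('a'): new char, reset run to 1
  Position 5 ('c'): new char, reset run to 1
  Position 6 ('b'): new char, reset run to 1
  Position 7 ('c'): new char, reset run to 1
  Position 8 ('c'): continues run of 'c', length=2
  Position 9 ('a'): new char, reset run to 1
  Position 10 ('b'): new char, reset run to 1
Longest run: 'b' with length 2

2


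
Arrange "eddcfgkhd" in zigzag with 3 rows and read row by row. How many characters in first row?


Zigzag "eddcfgkhd" into 3 rows:
Placing characters:
  'e' => row 0
  'd' => row 1
  'd' => row 2
  'c' => row 1
  'f' => row 0
  'g' => row 1
  'k' => row 2
  'h' => row 1
  'd' => row 0
Rows:
  Row 0: "efd"
  Row 1: "dcgh"
  Row 2: "dk"
First row length: 3

3


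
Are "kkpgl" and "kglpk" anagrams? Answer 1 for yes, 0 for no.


Strings: "kkpgl", "kglpk"
Sorted first:  gkklp
Sorted second: gkklp
Sorted forms match => anagrams

1


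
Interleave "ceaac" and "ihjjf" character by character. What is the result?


Interleaving "ceaac" and "ihjjf":
  Position 0: 'c' from first, 'i' from second => "ci"
  Position 1: 'e' from first, 'h' from second => "eh"
  Position 2: 'a' from first, 'j' from second => "aj"
  Position 3: 'a' from first, 'j' from second => "aj"
  Position 4: 'c' from first, 'f' from second => "cf"
Result: ciehajajcf

ciehajajcf


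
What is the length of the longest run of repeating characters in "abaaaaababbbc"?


Input: "abaaaaababbbc"
Scanning for longest run:
  Position 1 ('b'): new char, reset run to 1
  Position 2 ('a'): new char, reset run to 1
  Position 3 ('a'): continues run of 'a', length=2
  Position 4 ('a'): continues run of 'a', length=3
  Position 5 ('a'): continues run of 'a', length=4
  Position 6 ('a'): continues run of 'a', length=5
  Position 7 ('b'): new char, reset run to 1
  Position 8 ('a'): new char, reset run to 1
  Position 9 ('b'): new char, reset run to 1
  Position 10 ('b'): continues run of 'b', length=2
  Position 11 ('b'): continues run of 'b', length=3
  Position 12 ('c'): new char, reset run to 1
Longest run: 'a' with length 5

5


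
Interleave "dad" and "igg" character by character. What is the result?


Interleaving "dad" and "igg":
  Position 0: 'd' from first, 'i' from second => "di"
  Position 1: 'a' from first, 'g' from second => "ag"
  Position 2: 'd' from first, 'g' from second => "dg"
Result: diagdg

diagdg


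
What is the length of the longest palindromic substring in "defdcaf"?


Input: "defdcaf"
Checking substrings for palindromes:
  No multi-char palindromic substrings found
Longest palindromic substring: "d" with length 1

1


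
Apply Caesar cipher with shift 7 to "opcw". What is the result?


Caesar cipher: shift "opcw" by 7
  'o' (pos 14) + 7 = pos 21 = 'v'
  'p' (pos 15) + 7 = pos 22 = 'w'
  'c' (pos 2) + 7 = pos 9 = 'j'
  'w' (pos 22) + 7 = pos 3 = 'd'
Result: vwjd

vwjd


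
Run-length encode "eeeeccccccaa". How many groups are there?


Input: eeeeccccccaa
Scanning for consecutive runs:
  Group 1: 'e' x 4 (positions 0-3)
  Group 2: 'c' x 6 (positions 4-9)
  Group 3: 'a' x 2 (positions 10-11)
Total groups: 3

3


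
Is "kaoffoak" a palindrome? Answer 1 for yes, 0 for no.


Input: kaoffoak
Reversed: kaoffoak
  Compare pos 0 ('k') with pos 7 ('k'): match
  Compare pos 1 ('a') with pos 6 ('a'): match
  Compare pos 2 ('o') with pos 5 ('o'): match
  Compare pos 3 ('f') with pos 4 ('f'): match
Result: palindrome

1


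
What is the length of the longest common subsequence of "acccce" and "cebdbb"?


LCS of "acccce" and "cebdbb"
DP table:
           c    e    b    d    b    b
      0    0    0    0    0    0    0
  a   0    0    0    0    0    0    0
  c   0    1    1    1    1    1    1
  c   0    1    1    1    1    1    1
  c   0    1    1    1    1    1    1
  c   0    1    1    1    1    1    1
  e   0    1    2    2    2    2    2
LCS length = dp[6][6] = 2

2


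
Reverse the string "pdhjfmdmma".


Input: pdhjfmdmma
Reading characters right to left:
  Position 9: 'a'
  Position 8: 'm'
  Position 7: 'm'
  Position 6: 'd'
  Position 5: 'm'
  Position 4: 'f'
  Position 3: 'j'
  Position 2: 'h'
  Position 1: 'd'
  Position 0: 'p'
Reversed: ammdmfjhdp

ammdmfjhdp


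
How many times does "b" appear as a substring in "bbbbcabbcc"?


Searching for "b" in "bbbbcabbcc"
Scanning each position:
  Position 0: "b" => MATCH
  Position 1: "b" => MATCH
  Position 2: "b" => MATCH
  Position 3: "b" => MATCH
  Position 4: "c" => no
  Position 5: "a" => no
  Position 6: "b" => MATCH
  Position 7: "b" => MATCH
  Position 8: "c" => no
  Position 9: "c" => no
Total occurrences: 6

6


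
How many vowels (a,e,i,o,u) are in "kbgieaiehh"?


Input: kbgieaiehh
Checking each character:
  'k' at position 0: consonant
  'b' at position 1: consonant
  'g' at position 2: consonant
  'i' at position 3: vowel (running total: 1)
  'e' at position 4: vowel (running total: 2)
  'a' at position 5: vowel (running total: 3)
  'i' at position 6: vowel (running total: 4)
  'e' at position 7: vowel (running total: 5)
  'h' at position 8: consonant
  'h' at position 9: consonant
Total vowels: 5

5


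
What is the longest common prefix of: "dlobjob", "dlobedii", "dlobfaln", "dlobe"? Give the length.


Words: dlobjob, dlobedii, dlobfaln, dlobe
  Position 0: all 'd' => match
  Position 1: all 'l' => match
  Position 2: all 'o' => match
  Position 3: all 'b' => match
  Position 4: ('j', 'e', 'f', 'e') => mismatch, stop
LCP = "dlob" (length 4)

4


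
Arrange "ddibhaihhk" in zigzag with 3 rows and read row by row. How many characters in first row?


Zigzag "ddibhaihhk" into 3 rows:
Placing characters:
  'd' => row 0
  'd' => row 1
  'i' => row 2
  'b' => row 1
  'h' => row 0
  'a' => row 1
  'i' => row 2
  'h' => row 1
  'h' => row 0
  'k' => row 1
Rows:
  Row 0: "dhh"
  Row 1: "dbahk"
  Row 2: "ii"
First row length: 3

3


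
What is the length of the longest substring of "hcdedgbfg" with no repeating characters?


Input: "hcdedgbfg"
Sliding window (track last position of each char):
  Position 0 ('h'): window [0,0] length 1 -- new best
  Position 1 ('c'): window [0,1] length 2 -- new best
  Position 2 ('d'): window [0,2] length 3 -- new best
  Position 3 ('e'): window [0,3] length 4 -- new best
  Position 4 ('d'): repeat (last at 2), move window start to 3
  Position 4 ('d'): window [3,4] length 2
  Position 5 ('g'): window [3,5] length 3
  Position 6 ('b'): window [3,6] length 4
  Position 7 ('f'): window [3,7] length 5 -- new best
  Position 8 ('g'): repeat (last at 5), move window start to 6
  Position 8 ('g'): window [6,8] length 3
Longest substring with no repeats: "edgbf" with length 5

5


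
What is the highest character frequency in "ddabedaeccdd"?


Input: ddabedaeccdd
Character counts:
  'a': 2
  'b': 1
  'c': 2
  'd': 5
  'e': 2
Maximum frequency: 5

5


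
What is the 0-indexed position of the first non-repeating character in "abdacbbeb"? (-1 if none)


Input: abdacbbeb
Character frequencies:
  'a': 2
  'b': 4
  'c': 1
  'd': 1
  'e': 1
Scanning left to right for freq == 1:
  Position 0 ('a'): freq=2, skip
  Position 1 ('b'): freq=4, skip
  Position 2 ('d'): unique! => answer = 2

2


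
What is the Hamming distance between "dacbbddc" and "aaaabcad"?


Comparing "dacbbddc" and "aaaabcad" position by position:
  Position 0: 'd' vs 'a' => differ
  Position 1: 'a' vs 'a' => same
  Position 2: 'c' vs 'a' => differ
  Position 3: 'b' vs 'a' => differ
  Position 4: 'b' vs 'b' => same
  Position 5: 'd' vs 'c' => differ
  Position 6: 'd' vs 'a' => differ
  Position 7: 'c' vs 'd' => differ
Total differences (Hamming distance): 6

6


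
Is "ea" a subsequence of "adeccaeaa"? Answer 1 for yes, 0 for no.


Check if "ea" is a subsequence of "adeccaeaa"
Greedy scan:
  Position 0 ('a'): no match needed
  Position 1 ('d'): no match needed
  Position 2 ('e'): matches sub[0] = 'e'
  Position 3 ('c'): no match needed
  Position 4 ('c'): no match needed
  Position 5 ('a'): matches sub[1] = 'a'
  Position 6 ('e'): no match needed
  Position 7 ('a'): no match needed
  Position 8 ('a'): no match needed
All 2 characters matched => is a subsequence

1


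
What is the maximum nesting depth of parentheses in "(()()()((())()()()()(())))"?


Input: "(()()()((())()()()()(())))"
Tracking depth:
  Position 0 '(': depth becomes 1
  Position 1 '(': depth becomes 2
  Position 2 ')': depth becomes 1
  Position 3 '(': depth becomes 2
  Position 4 ')': depth becomes 1
  Position 5 '(': depth becomes 2
  Position 6 ')': depth becomes 1
  Position 7 '(': depth becomes 2
  Position 8 '(': depth becomes 3
  Position 9 '(': depth becomes 4
  Position 10 ')': depth becomes 3
  Position 11 ')': depth becomes 2
  Position 12 '(': depth becomes 3
  Position 13 ')': depth becomes 2
  Position 14 '(': depth becomes 3
  Position 15 ')': depth becomes 2
  Position 16 '(': depth becomes 3
  Position 17 ')': depth becomes 2
  Position 18 '(': depth becomes 3
  Position 19 ')': depth becomes 2
  Position 20 '(': depth becomes 3
  Position 21 '(': depth becomes 4
  Position 22 ')': depth becomes 3
  Position 23 ')': depth becomes 2
  Position 24 ')': depth becomes 1
  Position 25 ')': depth becomes 0
Maximum depth reached: 4

4


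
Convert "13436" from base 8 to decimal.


Input: "13436" in base 8
Positional expansion:
  Digit '1' (value 1) x 8^4 = 4096
  Digit '3' (value 3) x 8^3 = 1536
  Digit '4' (value 4) x 8^2 = 256
  Digit '3' (value 3) x 8^1 = 24
  Digit '6' (value 6) x 8^0 = 6
Sum = 5918

5918


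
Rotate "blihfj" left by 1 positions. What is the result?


Input: "blihfj", rotate left by 1
First 1 characters: "b"
Remaining characters: "lihfj"
Concatenate remaining + first: "lihfj" + "b" = "lihfjb"

lihfjb


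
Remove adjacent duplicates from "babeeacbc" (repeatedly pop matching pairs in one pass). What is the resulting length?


Input: babeeacbc
Stack-based adjacent duplicate removal:
  Read 'b': push. Stack: b
  Read 'a': push. Stack: ba
  Read 'b': push. Stack: bab
  Read 'e': push. Stack: babe
  Read 'e': matches stack top 'e' => pop. Stack: bab
  Read 'a': push. Stack: baba
  Read 'c': push. Stack: babac
  Read 'b': push. Stack: babacb
  Read 'c': push. Stack: babacbc
Final stack: "babacbc" (length 7)

7


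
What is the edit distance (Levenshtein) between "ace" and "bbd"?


Computing edit distance: "ace" -> "bbd"
DP table:
           b    b    d
      0    1    2    3
  a   1    1    2    3
  c   2    2    2    3
  e   3    3    3    3
Edit distance = dp[3][3] = 3

3


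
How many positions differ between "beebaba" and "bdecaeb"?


Comparing "beebaba" and "bdecaeb" position by position:
  Position 0: 'b' vs 'b' => same
  Position 1: 'e' vs 'd' => DIFFER
  Position 2: 'e' vs 'e' => same
  Position 3: 'b' vs 'c' => DIFFER
  Position 4: 'a' vs 'a' => same
  Position 5: 'b' vs 'e' => DIFFER
  Position 6: 'a' vs 'b' => DIFFER
Positions that differ: 4

4


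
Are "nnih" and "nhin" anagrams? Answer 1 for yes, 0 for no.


Strings: "nnih", "nhin"
Sorted first:  hinn
Sorted second: hinn
Sorted forms match => anagrams

1


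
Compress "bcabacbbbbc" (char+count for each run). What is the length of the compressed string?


Input: bcabacbbbbc
Runs:
  'b' x 1 => "b1"
  'c' x 1 => "c1"
  'a' x 1 => "a1"
  'b' x 1 => "b1"
  'a' x 1 => "a1"
  'c' x 1 => "c1"
  'b' x 4 => "b4"
  'c' x 1 => "c1"
Compressed: "b1c1a1b1a1c1b4c1"
Compressed length: 16

16


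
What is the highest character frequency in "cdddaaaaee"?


Input: cdddaaaaee
Character counts:
  'a': 4
  'c': 1
  'd': 3
  'e': 2
Maximum frequency: 4

4


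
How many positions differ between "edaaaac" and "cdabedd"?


Comparing "edaaaac" and "cdabedd" position by position:
  Position 0: 'e' vs 'c' => DIFFER
  Position 1: 'd' vs 'd' => same
  Position 2: 'a' vs 'a' => same
  Position 3: 'a' vs 'b' => DIFFER
  Position 4: 'a' vs 'e' => DIFFER
  Position 5: 'a' vs 'd' => DIFFER
  Position 6: 'c' vs 'd' => DIFFER
Positions that differ: 5

5
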